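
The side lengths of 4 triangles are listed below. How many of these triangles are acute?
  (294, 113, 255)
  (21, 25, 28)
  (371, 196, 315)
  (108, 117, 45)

1

(294,113,255): 113²+255² = 77794 < 86436 = 294² → obtuse
(21,25,28): 21²+25² = 1066 > 784 = 28² → acute
(371,196,315): 196²+315² = 137641 = 371² → right
(108,117,45): 45²+108² = 13689 = 117² → right
1 of the 4 is acute.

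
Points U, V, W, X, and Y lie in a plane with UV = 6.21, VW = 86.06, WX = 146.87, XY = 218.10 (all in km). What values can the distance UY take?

0 ≤ UY ≤ 457.24 km

The maximum is all hops collinear in one direction: 6.21 + 86.06 + 146.87 + 218.10 = 457.24.
The longest hop is 218.10; the others sum to 239.14. Since 218.10 ≤ 239.14, the path can fold back on itself completely, so the minimum distance is 0.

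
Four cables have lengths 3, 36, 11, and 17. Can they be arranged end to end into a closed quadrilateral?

No

For a quadrilateral, each side must be shorter than the sum of the others.
Here the longest side is 36, but the remaining 3 sides sum to only 31.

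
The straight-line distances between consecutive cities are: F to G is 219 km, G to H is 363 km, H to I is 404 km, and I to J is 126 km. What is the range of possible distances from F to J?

The maximum is all hops collinear in one direction: 219 + 363 + 404 + 126 = 1112.
The longest hop is 404; the others sum to 708. Since 404 ≤ 708, the path can fold back on itself completely, so the minimum distance is 0.

0 ≤ FJ ≤ 1112 km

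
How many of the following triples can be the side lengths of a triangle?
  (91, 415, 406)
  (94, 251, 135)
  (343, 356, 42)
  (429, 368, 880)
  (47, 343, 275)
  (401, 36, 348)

2

(91,406,415): 91+406 > 415 → valid
(94,135,251): 94+135 ≤ 251 → not valid
(42,343,356): 42+343 > 356 → valid
(368,429,880): 368+429 ≤ 880 → not valid
(47,275,343): 47+275 ≤ 343 → not valid
(36,348,401): 36+348 ≤ 401 → not valid
2 of the 6 triples form a triangle.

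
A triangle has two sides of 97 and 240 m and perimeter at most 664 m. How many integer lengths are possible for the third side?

184

Triangle inequality: 143 < x < 337. Perimeter ≤ 664 gives x ≤ 664 − 97 − 240 = 327.
So 143 < x ≤ 327; integers 144 through 327: 184 values.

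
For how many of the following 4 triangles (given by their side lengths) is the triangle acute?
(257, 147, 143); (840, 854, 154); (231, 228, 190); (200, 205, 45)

(257,147,143): 143²+147² = 42058 < 66049 = 257² → obtuse
(840,854,154): 154²+840² = 729316 = 854² → right
(231,228,190): 190²+228² = 88084 > 53361 = 231² → acute
(200,205,45): 45²+200² = 42025 = 205² → right
1 of the 4 is acute.

1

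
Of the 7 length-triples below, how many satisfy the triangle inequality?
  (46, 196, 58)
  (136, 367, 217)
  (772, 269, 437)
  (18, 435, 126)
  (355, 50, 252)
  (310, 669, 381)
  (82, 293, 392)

1

(46,58,196): 46+58 ≤ 196 → not valid
(136,217,367): 136+217 ≤ 367 → not valid
(269,437,772): 269+437 ≤ 772 → not valid
(18,126,435): 18+126 ≤ 435 → not valid
(50,252,355): 50+252 ≤ 355 → not valid
(310,381,669): 310+381 > 669 → valid
(82,293,392): 82+293 ≤ 392 → not valid
1 of the 7 triples forms a triangle.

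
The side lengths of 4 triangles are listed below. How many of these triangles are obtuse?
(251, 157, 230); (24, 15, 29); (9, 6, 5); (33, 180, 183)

(251,157,230): 157²+230² = 77549 > 63001 = 251² → acute
(24,15,29): 15²+24² = 801 < 841 = 29² → obtuse
(9,6,5): 5²+6² = 61 < 81 = 9² → obtuse
(33,180,183): 33²+180² = 33489 = 183² → right
2 of the 4 are obtuse.

2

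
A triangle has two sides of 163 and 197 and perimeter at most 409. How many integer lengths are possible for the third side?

15

Triangle inequality: 34 < x < 360. Perimeter ≤ 409 gives x ≤ 409 − 163 − 197 = 49.
So 34 < x ≤ 49; integers 35 through 49: 15 values.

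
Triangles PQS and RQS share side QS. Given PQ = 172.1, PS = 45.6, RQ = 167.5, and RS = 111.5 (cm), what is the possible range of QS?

126.5 < QS < 217.7

From triangle PQS: |172.1 − 45.6| < QS < 172.1 + 45.6, i.e. 126.5 < QS < 217.7.
From triangle RQS: 56.0 < QS < 279.0.
Both must hold, so QS lies in the intersection.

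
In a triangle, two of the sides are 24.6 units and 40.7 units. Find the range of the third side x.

16.1 < x < 65.3

By the triangle inequality, x must be less than 24.6 + 40.7 = 65.3 and greater than |24.6 − 40.7| = 16.1.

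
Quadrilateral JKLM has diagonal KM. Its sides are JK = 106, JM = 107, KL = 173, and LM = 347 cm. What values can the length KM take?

174 < KM < 213

From triangle JKM: |106 − 107| < KM < 106 + 107, i.e. 1 < KM < 213.
From triangle LKM: 174 < KM < 520.
Both must hold, so KM lies in the intersection.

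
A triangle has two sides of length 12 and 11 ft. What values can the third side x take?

1 < x < 23 (ft)

By the triangle inequality, x must be less than 12 + 11 = 23 and greater than |12 − 11| = 1.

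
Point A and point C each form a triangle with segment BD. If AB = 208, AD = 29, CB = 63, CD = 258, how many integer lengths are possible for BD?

41

From triangle ABD: 179 < BD < 237.
From triangle CBD: 195 < BD < 321.
Intersection: 195 < BD < 237, so integers 196 through 236: 41 values.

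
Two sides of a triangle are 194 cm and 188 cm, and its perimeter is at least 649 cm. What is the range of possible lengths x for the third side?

Triangle inequality alone gives 6 < x < 382.
The perimeter condition gives x ≥ 649 − 194 − 188 = 267.
Intersecting the two: 267 ≤ x < 382.

267 ≤ x < 382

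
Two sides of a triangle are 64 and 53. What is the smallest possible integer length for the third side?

The third side must be strictly greater than |64 − 53| = 11.
The smallest integer above 11 is 12.

12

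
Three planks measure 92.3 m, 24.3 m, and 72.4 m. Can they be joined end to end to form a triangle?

The longest side is 92.3, and the other two sum to 96.7.
Since 96.7 > 92.3, the triangle inequality holds.

Yes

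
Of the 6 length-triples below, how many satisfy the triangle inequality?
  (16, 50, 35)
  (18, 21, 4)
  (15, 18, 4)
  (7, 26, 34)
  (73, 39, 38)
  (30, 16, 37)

(16,35,50): 16+35 > 50 → valid
(4,18,21): 4+18 > 21 → valid
(4,15,18): 4+15 > 18 → valid
(7,26,34): 7+26 ≤ 34 → not valid
(38,39,73): 38+39 > 73 → valid
(16,30,37): 16+30 > 37 → valid
5 of the 6 triples form a triangle.

5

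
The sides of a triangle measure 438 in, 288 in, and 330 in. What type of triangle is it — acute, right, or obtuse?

Compare the square of the longest side to the sum of squares of the other two: 288² + 330² = 191844 = 438².

right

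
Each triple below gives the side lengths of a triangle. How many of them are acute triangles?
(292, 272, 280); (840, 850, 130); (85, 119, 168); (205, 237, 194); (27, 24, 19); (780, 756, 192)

3

(292,272,280): 272²+280² = 152384 > 85264 = 292² → acute
(840,850,130): 130²+840² = 722500 = 850² → right
(85,119,168): 85²+119² = 21386 < 28224 = 168² → obtuse
(205,237,194): 194²+205² = 79661 > 56169 = 237² → acute
(27,24,19): 19²+24² = 937 > 729 = 27² → acute
(780,756,192): 192²+756² = 608400 = 780² → right
3 of the 6 are acute.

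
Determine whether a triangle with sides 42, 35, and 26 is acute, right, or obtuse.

acute

Compare the square of the longest side to the sum of squares of the other two: 26² + 35² = 1901 > 1764 = 42².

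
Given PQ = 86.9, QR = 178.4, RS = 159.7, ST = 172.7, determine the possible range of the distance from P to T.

0 ≤ PT ≤ 597.7

The maximum is all hops collinear in one direction: 86.9 + 178.4 + 159.7 + 172.7 = 597.7.
The longest hop is 178.4; the others sum to 419.3. Since 178.4 ≤ 419.3, the path can fold back on itself completely, so the minimum distance is 0.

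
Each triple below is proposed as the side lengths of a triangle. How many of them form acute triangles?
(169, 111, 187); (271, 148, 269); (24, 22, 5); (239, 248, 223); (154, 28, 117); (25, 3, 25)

4

(169,111,187): 111²+169² = 40882 > 34969 = 187² → acute
(271,148,269): 148²+269² = 94265 > 73441 = 271² → acute
(24,22,5): 5²+22² = 509 < 576 = 24² → obtuse
(239,248,223): 223²+239² = 106850 > 61504 = 248² → acute
(154,28,117): 28+117 ≤ 154, not a triangle
(25,3,25): 3²+25² = 634 > 625 = 25² → acute
4 of the 6 are acute.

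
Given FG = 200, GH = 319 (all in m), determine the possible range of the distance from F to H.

119 ≤ FH ≤ 519 m

By the triangle inequality, |200 − 319| ≤ FH ≤ 200 + 319.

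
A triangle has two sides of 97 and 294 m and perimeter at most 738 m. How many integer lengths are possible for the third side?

Triangle inequality: 197 < x < 391. Perimeter ≤ 738 gives x ≤ 738 − 97 − 294 = 347.
So 197 < x ≤ 347; integers 198 through 347: 150 values.

150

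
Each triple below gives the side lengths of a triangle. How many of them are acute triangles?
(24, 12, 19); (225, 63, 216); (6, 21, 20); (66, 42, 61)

1

(24,12,19): 12²+19² = 505 < 576 = 24² → obtuse
(225,63,216): 63²+216² = 50625 = 225² → right
(6,21,20): 6²+20² = 436 < 441 = 21² → obtuse
(66,42,61): 42²+61² = 5485 > 4356 = 66² → acute
1 of the 4 is acute.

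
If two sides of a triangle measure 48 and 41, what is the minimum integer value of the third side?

The third side must be strictly greater than |48 − 41| = 7.
The smallest integer above 7 is 8.

8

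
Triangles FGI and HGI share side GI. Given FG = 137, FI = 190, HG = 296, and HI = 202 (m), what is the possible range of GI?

94 < GI < 327

From triangle FGI: |137 − 190| < GI < 137 + 190, i.e. 53 < GI < 327.
From triangle HGI: 94 < GI < 498.
Both must hold, so GI lies in the intersection.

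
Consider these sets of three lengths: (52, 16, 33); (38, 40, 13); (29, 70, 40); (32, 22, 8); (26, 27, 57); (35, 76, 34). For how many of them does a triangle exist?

(16,33,52): 16+33 ≤ 52 → not valid
(13,38,40): 13+38 > 40 → valid
(29,40,70): 29+40 ≤ 70 → not valid
(8,22,32): 8+22 ≤ 32 → not valid
(26,27,57): 26+27 ≤ 57 → not valid
(34,35,76): 34+35 ≤ 76 → not valid
1 of the 6 triples forms a triangle.

1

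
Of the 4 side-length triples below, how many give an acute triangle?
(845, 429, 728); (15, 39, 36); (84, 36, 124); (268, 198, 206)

(845,429,728): 429²+728² = 714025 = 845² → right
(15,39,36): 15²+36² = 1521 = 39² → right
(84,36,124): 36+84 ≤ 124, not a triangle
(268,198,206): 198²+206² = 81640 > 71824 = 268² → acute
1 of the 4 is acute.

1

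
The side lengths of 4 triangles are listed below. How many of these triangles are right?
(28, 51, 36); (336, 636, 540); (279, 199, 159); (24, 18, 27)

(28,51,36): 28²+36² = 2080 < 2601 = 51² → obtuse
(336,636,540): 336²+540² = 404496 = 636² → right
(279,199,159): 159²+199² = 64882 < 77841 = 279² → obtuse
(24,18,27): 18²+24² = 900 > 729 = 27² → acute
1 of the 4 is right.

1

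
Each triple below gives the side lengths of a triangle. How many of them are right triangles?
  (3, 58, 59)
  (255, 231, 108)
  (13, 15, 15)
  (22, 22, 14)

1

(3,58,59): 3²+58² = 3373 < 3481 = 59² → obtuse
(255,231,108): 108²+231² = 65025 = 255² → right
(13,15,15): 13²+15² = 394 > 225 = 15² → acute
(22,22,14): 14²+22² = 680 > 484 = 22² → acute
1 of the 4 is right.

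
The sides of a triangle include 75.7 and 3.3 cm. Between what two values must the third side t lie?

By the triangle inequality, t must be less than 75.7 + 3.3 = 79.0 and greater than |75.7 − 3.3| = 72.4.

72.4 < t < 79.0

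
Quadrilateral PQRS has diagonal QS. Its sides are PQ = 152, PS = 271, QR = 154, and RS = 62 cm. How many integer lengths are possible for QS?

From triangle PQS: 119 < QS < 423.
From triangle RQS: 92 < QS < 216.
Intersection: 119 < QS < 216, so integers 120 through 215: 96 values.

96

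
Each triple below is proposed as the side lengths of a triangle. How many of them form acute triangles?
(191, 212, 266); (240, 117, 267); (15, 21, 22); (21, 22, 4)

2

(191,212,266): 191²+212² = 81425 > 70756 = 266² → acute
(240,117,267): 117²+240² = 71289 = 267² → right
(15,21,22): 15²+21² = 666 > 484 = 22² → acute
(21,22,4): 4²+21² = 457 < 484 = 22² → obtuse
2 of the 4 are acute.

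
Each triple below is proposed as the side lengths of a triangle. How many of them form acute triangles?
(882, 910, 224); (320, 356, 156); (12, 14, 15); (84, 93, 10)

(882,910,224): 224²+882² = 828100 = 910² → right
(320,356,156): 156²+320² = 126736 = 356² → right
(12,14,15): 12²+14² = 340 > 225 = 15² → acute
(84,93,10): 10²+84² = 7156 < 8649 = 93² → obtuse
1 of the 4 is acute.

1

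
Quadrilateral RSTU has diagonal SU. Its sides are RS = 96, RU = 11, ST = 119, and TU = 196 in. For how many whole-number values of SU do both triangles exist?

21

From triangle RSU: 85 < SU < 107.
From triangle TSU: 77 < SU < 315.
Intersection: 85 < SU < 107, so integers 86 through 106: 21 values.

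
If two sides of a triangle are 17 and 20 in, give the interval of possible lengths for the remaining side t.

3 < t < 37 (in)

By the triangle inequality, t must be less than 17 + 20 = 37 and greater than |17 − 20| = 3.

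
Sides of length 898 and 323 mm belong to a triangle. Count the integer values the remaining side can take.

The third side lies in the open interval (575, 1221).
Integers from 576 to 1220 inclusive: 1220 − 576 + 1 = 645.

645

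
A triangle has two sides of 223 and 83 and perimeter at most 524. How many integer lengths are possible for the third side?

78

Triangle inequality: 140 < x < 306. Perimeter ≤ 524 gives x ≤ 524 − 223 − 83 = 218.
So 140 < x ≤ 218; integers 141 through 218: 78 values.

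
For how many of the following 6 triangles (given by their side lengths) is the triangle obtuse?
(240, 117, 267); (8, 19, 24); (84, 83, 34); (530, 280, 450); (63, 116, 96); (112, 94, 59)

3

(240,117,267): 117²+240² = 71289 = 267² → right
(8,19,24): 8²+19² = 425 < 576 = 24² → obtuse
(84,83,34): 34²+83² = 8045 > 7056 = 84² → acute
(530,280,450): 280²+450² = 280900 = 530² → right
(63,116,96): 63²+96² = 13185 < 13456 = 116² → obtuse
(112,94,59): 59²+94² = 12317 < 12544 = 112² → obtuse
3 of the 6 are obtuse.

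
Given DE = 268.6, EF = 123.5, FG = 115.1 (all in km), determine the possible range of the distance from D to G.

30.0 ≤ DG ≤ 507.2 km

The maximum is all hops collinear in one direction: 268.6 + 123.5 + 115.1 = 507.2.
The longest hop is 268.6; the others sum to 238.6. Folding the others back against it leaves at least 268.6 − 238.6 = 30.0.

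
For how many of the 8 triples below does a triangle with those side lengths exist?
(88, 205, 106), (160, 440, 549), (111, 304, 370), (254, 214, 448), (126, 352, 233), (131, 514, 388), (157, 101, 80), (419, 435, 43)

(88,106,205): 88+106 ≤ 205 → not valid
(160,440,549): 160+440 > 549 → valid
(111,304,370): 111+304 > 370 → valid
(214,254,448): 214+254 > 448 → valid
(126,233,352): 126+233 > 352 → valid
(131,388,514): 131+388 > 514 → valid
(80,101,157): 80+101 > 157 → valid
(43,419,435): 43+419 > 435 → valid
7 of the 8 triples form a triangle.

7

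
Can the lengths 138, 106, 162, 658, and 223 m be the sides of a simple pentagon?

For a pentagon, each side must be shorter than the sum of the others.
Here the longest side is 658, but the remaining 4 sides sum to only 629.

No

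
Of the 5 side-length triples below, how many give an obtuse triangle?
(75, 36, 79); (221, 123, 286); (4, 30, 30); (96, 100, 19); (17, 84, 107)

(75,36,79): 36²+75² = 6921 > 6241 = 79² → acute
(221,123,286): 123²+221² = 63970 < 81796 = 286² → obtuse
(4,30,30): 4²+30² = 916 > 900 = 30² → acute
(96,100,19): 19²+96² = 9577 < 10000 = 100² → obtuse
(17,84,107): 17+84 ≤ 107, not a triangle
2 of the 5 are obtuse.

2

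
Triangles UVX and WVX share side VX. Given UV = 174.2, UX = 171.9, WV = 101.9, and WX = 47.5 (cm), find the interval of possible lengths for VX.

From triangle UVX: |174.2 − 171.9| < VX < 174.2 + 171.9, i.e. 2.3 < VX < 346.1.
From triangle WVX: 54.4 < VX < 149.4.
Both must hold, so VX lies in the intersection.

54.4 < VX < 149.4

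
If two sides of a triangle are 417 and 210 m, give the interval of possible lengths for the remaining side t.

By the triangle inequality, t must be less than 417 + 210 = 627 and greater than |417 − 210| = 207.

207 < t < 627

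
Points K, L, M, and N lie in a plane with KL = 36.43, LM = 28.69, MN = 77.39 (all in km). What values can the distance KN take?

12.27 ≤ KN ≤ 142.51 km

The maximum is all hops collinear in one direction: 36.43 + 28.69 + 77.39 = 142.51.
The longest hop is 77.39; the others sum to 65.12. Folding the others back against it leaves at least 77.39 − 65.12 = 12.27.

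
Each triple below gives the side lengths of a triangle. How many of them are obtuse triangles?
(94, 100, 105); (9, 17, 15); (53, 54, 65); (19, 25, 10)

(94,100,105): 94²+100² = 18836 > 11025 = 105² → acute
(9,17,15): 9²+15² = 306 > 289 = 17² → acute
(53,54,65): 53²+54² = 5725 > 4225 = 65² → acute
(19,25,10): 10²+19² = 461 < 625 = 25² → obtuse
1 of the 4 is obtuse.

1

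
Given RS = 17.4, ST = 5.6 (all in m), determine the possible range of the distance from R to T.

11.8 ≤ RT ≤ 23.0 m

By the triangle inequality, |17.4 − 5.6| ≤ RT ≤ 17.4 + 5.6.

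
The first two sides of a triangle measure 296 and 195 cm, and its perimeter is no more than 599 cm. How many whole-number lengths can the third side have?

7

Triangle inequality: 101 < x < 491. Perimeter ≤ 599 gives x ≤ 599 − 296 − 195 = 108.
So 101 < x ≤ 108; integers 102 through 108: 7 values.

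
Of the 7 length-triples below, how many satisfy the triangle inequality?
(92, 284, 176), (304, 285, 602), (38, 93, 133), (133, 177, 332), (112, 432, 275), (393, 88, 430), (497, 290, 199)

1

(92,176,284): 92+176 ≤ 284 → not valid
(285,304,602): 285+304 ≤ 602 → not valid
(38,93,133): 38+93 ≤ 133 → not valid
(133,177,332): 133+177 ≤ 332 → not valid
(112,275,432): 112+275 ≤ 432 → not valid
(88,393,430): 88+393 > 430 → valid
(199,290,497): 199+290 ≤ 497 → not valid
1 of the 7 triples forms a triangle.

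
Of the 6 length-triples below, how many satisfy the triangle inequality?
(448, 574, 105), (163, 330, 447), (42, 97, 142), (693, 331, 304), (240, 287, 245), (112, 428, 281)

(105,448,574): 105+448 ≤ 574 → not valid
(163,330,447): 163+330 > 447 → valid
(42,97,142): 42+97 ≤ 142 → not valid
(304,331,693): 304+331 ≤ 693 → not valid
(240,245,287): 240+245 > 287 → valid
(112,281,428): 112+281 ≤ 428 → not valid
2 of the 6 triples form a triangle.

2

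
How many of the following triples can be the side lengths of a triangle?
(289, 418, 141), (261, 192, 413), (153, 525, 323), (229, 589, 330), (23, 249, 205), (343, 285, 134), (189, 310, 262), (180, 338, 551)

(141,289,418): 141+289 > 418 → valid
(192,261,413): 192+261 > 413 → valid
(153,323,525): 153+323 ≤ 525 → not valid
(229,330,589): 229+330 ≤ 589 → not valid
(23,205,249): 23+205 ≤ 249 → not valid
(134,285,343): 134+285 > 343 → valid
(189,262,310): 189+262 > 310 → valid
(180,338,551): 180+338 ≤ 551 → not valid
4 of the 8 triples form a triangle.

4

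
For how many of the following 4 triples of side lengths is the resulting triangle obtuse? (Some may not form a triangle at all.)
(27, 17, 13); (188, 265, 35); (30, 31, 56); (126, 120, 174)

(27,17,13): 13²+17² = 458 < 729 = 27² → obtuse
(188,265,35): 35+188 ≤ 265, not a triangle
(30,31,56): 30²+31² = 1861 < 3136 = 56² → obtuse
(126,120,174): 120²+126² = 30276 = 174² → right
2 of the 4 are obtuse.

2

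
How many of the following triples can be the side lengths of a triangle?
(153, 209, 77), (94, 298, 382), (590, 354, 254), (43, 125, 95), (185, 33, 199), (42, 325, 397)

(77,153,209): 77+153 > 209 → valid
(94,298,382): 94+298 > 382 → valid
(254,354,590): 254+354 > 590 → valid
(43,95,125): 43+95 > 125 → valid
(33,185,199): 33+185 > 199 → valid
(42,325,397): 42+325 ≤ 397 → not valid
5 of the 6 triples form a triangle.

5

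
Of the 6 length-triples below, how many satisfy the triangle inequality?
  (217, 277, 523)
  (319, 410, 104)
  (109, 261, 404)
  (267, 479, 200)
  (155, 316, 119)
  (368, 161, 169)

1

(217,277,523): 217+277 ≤ 523 → not valid
(104,319,410): 104+319 > 410 → valid
(109,261,404): 109+261 ≤ 404 → not valid
(200,267,479): 200+267 ≤ 479 → not valid
(119,155,316): 119+155 ≤ 316 → not valid
(161,169,368): 161+169 ≤ 368 → not valid
1 of the 6 triples forms a triangle.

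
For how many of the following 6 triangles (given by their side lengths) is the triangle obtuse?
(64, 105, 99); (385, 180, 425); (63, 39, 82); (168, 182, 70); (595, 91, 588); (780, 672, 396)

(64,105,99): 64²+99² = 13897 > 11025 = 105² → acute
(385,180,425): 180²+385² = 180625 = 425² → right
(63,39,82): 39²+63² = 5490 < 6724 = 82² → obtuse
(168,182,70): 70²+168² = 33124 = 182² → right
(595,91,588): 91²+588² = 354025 = 595² → right
(780,672,396): 396²+672² = 608400 = 780² → right
1 of the 6 is obtuse.

1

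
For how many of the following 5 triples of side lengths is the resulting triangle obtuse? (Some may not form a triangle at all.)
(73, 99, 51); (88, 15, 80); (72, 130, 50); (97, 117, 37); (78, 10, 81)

4

(73,99,51): 51²+73² = 7930 < 9801 = 99² → obtuse
(88,15,80): 15²+80² = 6625 < 7744 = 88² → obtuse
(72,130,50): 50+72 ≤ 130, not a triangle
(97,117,37): 37²+97² = 10778 < 13689 = 117² → obtuse
(78,10,81): 10²+78² = 6184 < 6561 = 81² → obtuse
4 of the 5 are obtuse.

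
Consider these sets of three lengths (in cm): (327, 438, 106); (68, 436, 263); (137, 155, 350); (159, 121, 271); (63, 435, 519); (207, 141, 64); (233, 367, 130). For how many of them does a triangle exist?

(106,327,438): 106+327 ≤ 438 → not valid
(68,263,436): 68+263 ≤ 436 → not valid
(137,155,350): 137+155 ≤ 350 → not valid
(121,159,271): 121+159 > 271 → valid
(63,435,519): 63+435 ≤ 519 → not valid
(64,141,207): 64+141 ≤ 207 → not valid
(130,233,367): 130+233 ≤ 367 → not valid
1 of the 7 triples forms a triangle.

1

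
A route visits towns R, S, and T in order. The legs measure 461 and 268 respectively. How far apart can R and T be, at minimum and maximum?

By the triangle inequality, |461 − 268| ≤ RT ≤ 461 + 268.

193 ≤ RT ≤ 729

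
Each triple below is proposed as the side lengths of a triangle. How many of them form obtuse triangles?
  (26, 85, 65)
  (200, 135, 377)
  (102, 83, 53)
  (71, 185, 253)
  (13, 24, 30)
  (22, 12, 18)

(26,85,65): 26²+65² = 4901 < 7225 = 85² → obtuse
(200,135,377): 135+200 ≤ 377, not a triangle
(102,83,53): 53²+83² = 9698 < 10404 = 102² → obtuse
(71,185,253): 71²+185² = 39266 < 64009 = 253² → obtuse
(13,24,30): 13²+24² = 745 < 900 = 30² → obtuse
(22,12,18): 12²+18² = 468 < 484 = 22² → obtuse
5 of the 6 are obtuse.

5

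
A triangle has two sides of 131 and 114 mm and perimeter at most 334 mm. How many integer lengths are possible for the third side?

72

Triangle inequality: 17 < x < 245. Perimeter ≤ 334 gives x ≤ 334 − 131 − 114 = 89.
So 17 < x ≤ 89; integers 18 through 89: 72 values.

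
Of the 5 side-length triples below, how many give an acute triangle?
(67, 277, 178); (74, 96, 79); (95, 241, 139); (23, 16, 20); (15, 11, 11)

(67,277,178): 67+178 ≤ 277, not a triangle
(74,96,79): 74²+79² = 11717 > 9216 = 96² → acute
(95,241,139): 95+139 ≤ 241, not a triangle
(23,16,20): 16²+20² = 656 > 529 = 23² → acute
(15,11,11): 11²+11² = 242 > 225 = 15² → acute
3 of the 5 are acute.

3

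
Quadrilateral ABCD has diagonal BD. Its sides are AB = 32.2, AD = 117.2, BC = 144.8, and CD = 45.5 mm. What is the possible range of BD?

99.3 < BD < 149.4

From triangle ABD: |32.2 − 117.2| < BD < 32.2 + 117.2, i.e. 85.0 < BD < 149.4.
From triangle CBD: 99.3 < BD < 190.3.
Both must hold, so BD lies in the intersection.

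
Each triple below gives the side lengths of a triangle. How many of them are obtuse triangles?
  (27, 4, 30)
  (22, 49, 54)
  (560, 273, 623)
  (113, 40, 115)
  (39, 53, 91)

(27,4,30): 4²+27² = 745 < 900 = 30² → obtuse
(22,49,54): 22²+49² = 2885 < 2916 = 54² → obtuse
(560,273,623): 273²+560² = 388129 = 623² → right
(113,40,115): 40²+113² = 14369 > 13225 = 115² → acute
(39,53,91): 39²+53² = 4330 < 8281 = 91² → obtuse
3 of the 5 are obtuse.

3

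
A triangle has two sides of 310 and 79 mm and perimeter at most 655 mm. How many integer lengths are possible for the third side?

Triangle inequality: 231 < x < 389. Perimeter ≤ 655 gives x ≤ 655 − 310 − 79 = 266.
So 231 < x ≤ 266; integers 232 through 266: 35 values.

35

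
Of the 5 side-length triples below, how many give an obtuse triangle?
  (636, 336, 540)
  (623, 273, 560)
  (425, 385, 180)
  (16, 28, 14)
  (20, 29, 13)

2

(636,336,540): 336²+540² = 404496 = 636² → right
(623,273,560): 273²+560² = 388129 = 623² → right
(425,385,180): 180²+385² = 180625 = 425² → right
(16,28,14): 14²+16² = 452 < 784 = 28² → obtuse
(20,29,13): 13²+20² = 569 < 841 = 29² → obtuse
2 of the 5 are obtuse.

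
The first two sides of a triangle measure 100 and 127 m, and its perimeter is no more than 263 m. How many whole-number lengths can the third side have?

9

Triangle inequality: 27 < x < 227. Perimeter ≤ 263 gives x ≤ 263 − 100 − 127 = 36.
So 27 < x ≤ 36; integers 28 through 36: 9 values.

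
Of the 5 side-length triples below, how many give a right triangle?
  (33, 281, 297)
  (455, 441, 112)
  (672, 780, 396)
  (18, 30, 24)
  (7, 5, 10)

3

(33,281,297): 33²+281² = 80050 < 88209 = 297² → obtuse
(455,441,112): 112²+441² = 207025 = 455² → right
(672,780,396): 396²+672² = 608400 = 780² → right
(18,30,24): 18²+24² = 900 = 30² → right
(7,5,10): 5²+7² = 74 < 100 = 10² → obtuse
3 of the 5 are right.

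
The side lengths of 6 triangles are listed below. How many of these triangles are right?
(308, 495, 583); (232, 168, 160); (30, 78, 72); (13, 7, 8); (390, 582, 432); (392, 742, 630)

5

(308,495,583): 308²+495² = 339889 = 583² → right
(232,168,160): 160²+168² = 53824 = 232² → right
(30,78,72): 30²+72² = 6084 = 78² → right
(13,7,8): 7²+8² = 113 < 169 = 13² → obtuse
(390,582,432): 390²+432² = 338724 = 582² → right
(392,742,630): 392²+630² = 550564 = 742² → right
5 of the 6 are right.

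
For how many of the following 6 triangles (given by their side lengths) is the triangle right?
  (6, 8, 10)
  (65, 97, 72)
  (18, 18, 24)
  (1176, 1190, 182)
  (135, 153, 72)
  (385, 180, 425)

(6,8,10): 6²+8² = 100 = 10² → right
(65,97,72): 65²+72² = 9409 = 97² → right
(18,18,24): 18²+18² = 648 > 576 = 24² → acute
(1176,1190,182): 182²+1176² = 1416100 = 1190² → right
(135,153,72): 72²+135² = 23409 = 153² → right
(385,180,425): 180²+385² = 180625 = 425² → right
5 of the 6 are right.

5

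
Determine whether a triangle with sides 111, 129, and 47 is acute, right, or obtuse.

obtuse

Compare the square of the longest side to the sum of squares of the other two: 47² + 111² = 14530 < 16641 = 129².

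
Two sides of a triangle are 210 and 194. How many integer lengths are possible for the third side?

The third side lies in the open interval (16, 404).
Integers from 17 to 403 inclusive: 403 − 17 + 1 = 387.

387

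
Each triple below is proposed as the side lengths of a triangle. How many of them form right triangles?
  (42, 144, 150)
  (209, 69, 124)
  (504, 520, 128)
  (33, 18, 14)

(42,144,150): 42²+144² = 22500 = 150² → right
(209,69,124): 69+124 ≤ 209, not a triangle
(504,520,128): 128²+504² = 270400 = 520² → right
(33,18,14): 14+18 ≤ 33, not a triangle
2 of the 4 are right.

2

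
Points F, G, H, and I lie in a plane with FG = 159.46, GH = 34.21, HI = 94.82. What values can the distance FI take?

30.43 ≤ FI ≤ 288.49

The maximum is all hops collinear in one direction: 159.46 + 34.21 + 94.82 = 288.49.
The longest hop is 159.46; the others sum to 129.03. Folding the others back against it leaves at least 159.46 − 129.03 = 30.43.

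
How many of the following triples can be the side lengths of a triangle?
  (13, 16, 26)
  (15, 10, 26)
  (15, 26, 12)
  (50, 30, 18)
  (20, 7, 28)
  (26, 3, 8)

2

(13,16,26): 13+16 > 26 → valid
(10,15,26): 10+15 ≤ 26 → not valid
(12,15,26): 12+15 > 26 → valid
(18,30,50): 18+30 ≤ 50 → not valid
(7,20,28): 7+20 ≤ 28 → not valid
(3,8,26): 3+8 ≤ 26 → not valid
2 of the 6 triples form a triangle.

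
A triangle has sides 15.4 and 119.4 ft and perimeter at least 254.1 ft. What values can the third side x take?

119.3 ≤ x < 134.8

Triangle inequality alone gives 104.0 < x < 134.8.
The perimeter condition gives x ≥ 254.1 − 15.4 − 119.4 = 119.3.
Intersecting the two: 119.3 ≤ x < 134.8.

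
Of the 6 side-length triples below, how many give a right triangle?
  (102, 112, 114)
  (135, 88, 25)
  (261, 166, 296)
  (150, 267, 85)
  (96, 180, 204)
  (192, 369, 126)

(102,112,114): 102²+112² = 22948 > 12996 = 114² → acute
(135,88,25): 25+88 ≤ 135, not a triangle
(261,166,296): 166²+261² = 95677 > 87616 = 296² → acute
(150,267,85): 85+150 ≤ 267, not a triangle
(96,180,204): 96²+180² = 41616 = 204² → right
(192,369,126): 126+192 ≤ 369, not a triangle
1 of the 6 is right.

1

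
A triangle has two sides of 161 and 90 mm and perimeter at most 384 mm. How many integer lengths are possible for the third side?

Triangle inequality: 71 < x < 251. Perimeter ≤ 384 gives x ≤ 384 − 161 − 90 = 133.
So 71 < x ≤ 133; integers 72 through 133: 62 values.

62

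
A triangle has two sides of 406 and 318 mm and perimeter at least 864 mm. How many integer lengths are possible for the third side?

Triangle inequality: 88 < x < 724. Perimeter ≥ 864 gives x ≥ 864 − 406 − 318 = 140.
So 140 ≤ x < 724; integers 140 through 723: 584 values.

584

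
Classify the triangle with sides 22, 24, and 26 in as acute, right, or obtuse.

acute

Compare the square of the longest side to the sum of squares of the other two: 22² + 24² = 1060 > 676 = 26².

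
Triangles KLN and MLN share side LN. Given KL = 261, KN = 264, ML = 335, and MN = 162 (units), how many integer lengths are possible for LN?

From triangle KLN: 3 < LN < 525.
From triangle MLN: 173 < LN < 497.
Intersection: 173 < LN < 497, so integers 174 through 496: 323 values.

323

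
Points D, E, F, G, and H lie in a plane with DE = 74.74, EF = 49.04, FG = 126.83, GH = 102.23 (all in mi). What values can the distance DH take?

0 ≤ DH ≤ 352.84 mi

The maximum is all hops collinear in one direction: 74.74 + 49.04 + 126.83 + 102.23 = 352.84.
The longest hop is 126.83; the others sum to 226.01. Since 126.83 ≤ 226.01, the path can fold back on itself completely, so the minimum distance is 0.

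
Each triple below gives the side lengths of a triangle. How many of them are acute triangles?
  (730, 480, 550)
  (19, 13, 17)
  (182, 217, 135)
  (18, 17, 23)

(730,480,550): 480²+550² = 532900 = 730² → right
(19,13,17): 13²+17² = 458 > 361 = 19² → acute
(182,217,135): 135²+182² = 51349 > 47089 = 217² → acute
(18,17,23): 17²+18² = 613 > 529 = 23² → acute
3 of the 4 are acute.

3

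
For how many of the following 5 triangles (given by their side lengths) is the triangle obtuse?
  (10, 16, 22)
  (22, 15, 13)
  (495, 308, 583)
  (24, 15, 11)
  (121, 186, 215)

3

(10,16,22): 10²+16² = 356 < 484 = 22² → obtuse
(22,15,13): 13²+15² = 394 < 484 = 22² → obtuse
(495,308,583): 308²+495² = 339889 = 583² → right
(24,15,11): 11²+15² = 346 < 576 = 24² → obtuse
(121,186,215): 121²+186² = 49237 > 46225 = 215² → acute
3 of the 5 are obtuse.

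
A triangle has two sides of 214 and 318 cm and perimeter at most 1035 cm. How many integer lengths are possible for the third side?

399

Triangle inequality: 104 < x < 532. Perimeter ≤ 1035 gives x ≤ 1035 − 214 − 318 = 503.
So 104 < x ≤ 503; integers 105 through 503: 399 values.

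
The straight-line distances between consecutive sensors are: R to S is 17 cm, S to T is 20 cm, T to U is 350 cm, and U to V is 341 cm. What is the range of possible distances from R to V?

0 ≤ RV ≤ 728 cm

The maximum is all hops collinear in one direction: 17 + 20 + 350 + 341 = 728.
The longest hop is 350; the others sum to 378. Since 350 ≤ 378, the path can fold back on itself completely, so the minimum distance is 0.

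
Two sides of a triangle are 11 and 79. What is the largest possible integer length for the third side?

The third side must be strictly less than 11 + 79 = 90.
The largest integer below 90 is 89.

89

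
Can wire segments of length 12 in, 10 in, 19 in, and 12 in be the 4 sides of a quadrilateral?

Yes

A quadrilateral exists iff every side is shorter than the sum of the others — equivalently, the longest side is less than the sum of the rest.
Longest side 19 < 34 (sum of the remaining 3), so yes.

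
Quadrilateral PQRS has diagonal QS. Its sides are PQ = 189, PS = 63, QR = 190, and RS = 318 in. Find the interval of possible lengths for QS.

128 < QS < 252

From triangle PQS: |189 − 63| < QS < 189 + 63, i.e. 126 < QS < 252.
From triangle RQS: 128 < QS < 508.
Both must hold, so QS lies in the intersection.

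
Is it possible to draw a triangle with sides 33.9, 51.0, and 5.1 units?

The longest side is 51.0, but the other two sum to only 39.0.
39.0 < 51.0, so the triangle inequality fails.

No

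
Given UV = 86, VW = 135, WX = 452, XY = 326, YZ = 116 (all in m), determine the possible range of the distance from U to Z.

The maximum is all hops collinear in one direction: 86 + 135 + 452 + 326 + 116 = 1115.
The longest hop is 452; the others sum to 663. Since 452 ≤ 663, the path can fold back on itself completely, so the minimum distance is 0.

0 ≤ UZ ≤ 1115 m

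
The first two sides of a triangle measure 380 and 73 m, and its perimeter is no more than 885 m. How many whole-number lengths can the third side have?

125

Triangle inequality: 307 < x < 453. Perimeter ≤ 885 gives x ≤ 885 − 380 − 73 = 432.
So 307 < x ≤ 432; integers 308 through 432: 125 values.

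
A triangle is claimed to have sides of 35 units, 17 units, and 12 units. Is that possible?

The longest side is 35, but the other two sum to only 29.
29 < 35, so the triangle inequality fails.

No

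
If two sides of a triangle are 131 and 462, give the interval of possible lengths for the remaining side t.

331 < t < 593

By the triangle inequality, t must be less than 131 + 462 = 593 and greater than |131 − 462| = 331.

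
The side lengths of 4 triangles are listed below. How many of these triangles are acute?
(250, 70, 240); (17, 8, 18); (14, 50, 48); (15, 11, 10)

(250,70,240): 70²+240² = 62500 = 250² → right
(17,8,18): 8²+17² = 353 > 324 = 18² → acute
(14,50,48): 14²+48² = 2500 = 50² → right
(15,11,10): 10²+11² = 221 < 225 = 15² → obtuse
1 of the 4 is acute.

1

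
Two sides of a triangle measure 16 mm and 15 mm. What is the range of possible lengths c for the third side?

By the triangle inequality, c must be less than 16 + 15 = 31 and greater than |16 − 15| = 1.

1 < c < 31 (mm)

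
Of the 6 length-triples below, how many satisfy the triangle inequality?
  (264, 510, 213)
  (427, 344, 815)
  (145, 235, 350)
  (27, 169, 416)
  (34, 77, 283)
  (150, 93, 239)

(213,264,510): 213+264 ≤ 510 → not valid
(344,427,815): 344+427 ≤ 815 → not valid
(145,235,350): 145+235 > 350 → valid
(27,169,416): 27+169 ≤ 416 → not valid
(34,77,283): 34+77 ≤ 283 → not valid
(93,150,239): 93+150 > 239 → valid
2 of the 6 triples form a triangle.

2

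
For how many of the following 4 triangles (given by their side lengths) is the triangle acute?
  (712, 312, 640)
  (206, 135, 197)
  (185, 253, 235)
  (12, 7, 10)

(712,312,640): 312²+640² = 506944 = 712² → right
(206,135,197): 135²+197² = 57034 > 42436 = 206² → acute
(185,253,235): 185²+235² = 89450 > 64009 = 253² → acute
(12,7,10): 7²+10² = 149 > 144 = 12² → acute
3 of the 4 are acute.

3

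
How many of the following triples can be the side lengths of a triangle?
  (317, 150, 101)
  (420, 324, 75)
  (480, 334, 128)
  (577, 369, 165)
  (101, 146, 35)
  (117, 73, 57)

(101,150,317): 101+150 ≤ 317 → not valid
(75,324,420): 75+324 ≤ 420 → not valid
(128,334,480): 128+334 ≤ 480 → not valid
(165,369,577): 165+369 ≤ 577 → not valid
(35,101,146): 35+101 ≤ 146 → not valid
(57,73,117): 57+73 > 117 → valid
1 of the 6 triples forms a triangle.

1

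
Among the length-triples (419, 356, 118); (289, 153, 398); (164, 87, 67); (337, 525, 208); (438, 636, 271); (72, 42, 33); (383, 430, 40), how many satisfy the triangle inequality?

(118,356,419): 118+356 > 419 → valid
(153,289,398): 153+289 > 398 → valid
(67,87,164): 67+87 ≤ 164 → not valid
(208,337,525): 208+337 > 525 → valid
(271,438,636): 271+438 > 636 → valid
(33,42,72): 33+42 > 72 → valid
(40,383,430): 40+383 ≤ 430 → not valid
5 of the 7 triples form a triangle.

5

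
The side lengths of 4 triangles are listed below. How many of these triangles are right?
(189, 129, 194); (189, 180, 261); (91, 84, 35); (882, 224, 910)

(189,129,194): 129²+189² = 52362 > 37636 = 194² → acute
(189,180,261): 180²+189² = 68121 = 261² → right
(91,84,35): 35²+84² = 8281 = 91² → right
(882,224,910): 224²+882² = 828100 = 910² → right
3 of the 4 are right.

3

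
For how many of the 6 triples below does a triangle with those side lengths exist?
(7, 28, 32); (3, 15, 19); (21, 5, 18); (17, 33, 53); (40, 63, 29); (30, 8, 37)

(7,28,32): 7+28 > 32 → valid
(3,15,19): 3+15 ≤ 19 → not valid
(5,18,21): 5+18 > 21 → valid
(17,33,53): 17+33 ≤ 53 → not valid
(29,40,63): 29+40 > 63 → valid
(8,30,37): 8+30 > 37 → valid
4 of the 6 triples form a triangle.

4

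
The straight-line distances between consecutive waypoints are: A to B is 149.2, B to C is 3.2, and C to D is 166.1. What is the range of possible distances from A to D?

13.7 ≤ AD ≤ 318.5

The maximum is all hops collinear in one direction: 149.2 + 3.2 + 166.1 = 318.5.
The longest hop is 166.1; the others sum to 152.4. Folding the others back against it leaves at least 166.1 − 152.4 = 13.7.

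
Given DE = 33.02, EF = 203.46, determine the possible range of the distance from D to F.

170.44 ≤ DF ≤ 236.48

By the triangle inequality, |33.02 − 203.46| ≤ DF ≤ 33.02 + 203.46.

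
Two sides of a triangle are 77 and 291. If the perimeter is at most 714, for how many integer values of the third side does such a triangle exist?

132

Triangle inequality: 214 < x < 368. Perimeter ≤ 714 gives x ≤ 714 − 77 − 291 = 346.
So 214 < x ≤ 346; integers 215 through 346: 132 values.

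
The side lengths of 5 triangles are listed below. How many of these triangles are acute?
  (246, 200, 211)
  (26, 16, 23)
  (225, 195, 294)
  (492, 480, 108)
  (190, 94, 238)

3

(246,200,211): 200²+211² = 84521 > 60516 = 246² → acute
(26,16,23): 16²+23² = 785 > 676 = 26² → acute
(225,195,294): 195²+225² = 88650 > 86436 = 294² → acute
(492,480,108): 108²+480² = 242064 = 492² → right
(190,94,238): 94²+190² = 44936 < 56644 = 238² → obtuse
3 of the 5 are acute.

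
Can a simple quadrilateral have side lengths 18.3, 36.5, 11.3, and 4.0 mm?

No

For a quadrilateral, each side must be shorter than the sum of the others.
Here the longest side is 36.5, but the remaining 3 sides sum to only 33.6.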